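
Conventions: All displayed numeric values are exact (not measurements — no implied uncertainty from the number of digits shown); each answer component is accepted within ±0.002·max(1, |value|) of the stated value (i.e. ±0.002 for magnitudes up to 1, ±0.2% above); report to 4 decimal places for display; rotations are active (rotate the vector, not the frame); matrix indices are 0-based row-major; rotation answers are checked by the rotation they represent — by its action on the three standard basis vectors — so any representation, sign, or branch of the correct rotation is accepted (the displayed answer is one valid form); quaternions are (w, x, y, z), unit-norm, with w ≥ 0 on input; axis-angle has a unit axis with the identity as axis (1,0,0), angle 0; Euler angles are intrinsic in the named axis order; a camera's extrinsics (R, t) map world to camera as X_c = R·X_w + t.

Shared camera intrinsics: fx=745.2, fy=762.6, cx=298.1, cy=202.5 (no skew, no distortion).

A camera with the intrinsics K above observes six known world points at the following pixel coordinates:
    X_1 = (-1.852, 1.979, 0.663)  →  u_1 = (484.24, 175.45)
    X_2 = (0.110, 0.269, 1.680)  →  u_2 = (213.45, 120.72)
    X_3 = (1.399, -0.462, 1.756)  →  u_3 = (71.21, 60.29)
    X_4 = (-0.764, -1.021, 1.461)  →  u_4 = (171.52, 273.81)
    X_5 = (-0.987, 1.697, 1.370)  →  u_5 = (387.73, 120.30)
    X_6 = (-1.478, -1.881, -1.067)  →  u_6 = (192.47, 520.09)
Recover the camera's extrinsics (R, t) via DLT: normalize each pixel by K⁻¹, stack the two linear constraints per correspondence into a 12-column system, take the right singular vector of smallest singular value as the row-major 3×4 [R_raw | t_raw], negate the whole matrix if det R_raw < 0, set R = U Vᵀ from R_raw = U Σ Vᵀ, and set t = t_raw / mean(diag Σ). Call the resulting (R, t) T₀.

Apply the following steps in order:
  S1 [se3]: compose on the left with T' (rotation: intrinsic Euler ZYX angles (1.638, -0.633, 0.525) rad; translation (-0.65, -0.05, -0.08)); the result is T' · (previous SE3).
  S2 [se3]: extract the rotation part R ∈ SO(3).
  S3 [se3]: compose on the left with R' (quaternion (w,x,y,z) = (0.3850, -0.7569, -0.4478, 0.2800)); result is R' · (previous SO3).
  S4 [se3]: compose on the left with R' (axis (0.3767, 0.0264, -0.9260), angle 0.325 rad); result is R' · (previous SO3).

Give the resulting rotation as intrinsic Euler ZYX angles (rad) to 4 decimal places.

rotation (euler_zyx) = (-0.1606, -0.4856, -1.1360)

source (pnp_recover): camera pose = R=[-0.5763 0.7577 -0.3062; -0.7570 -0.6361 -0.1491; -0.3078 0.1459 0.9402], t=(-0.4902, -0.3102, 6.0219)
after S1 (compose_se3): R=[0.5052 0.5735 0.6449; -0.0488 0.7651 -0.6421; -0.8616 0.2929 0.4146], t=(2.8566, -3.2075, 3.7060)
after S2 (rot_of_se3): [0.5052 0.5735 0.6449; -0.0488 0.7651 -0.6421; -0.8616 0.2929 0.4146]
after S3 (compose_so3): [0.8631 0.3821 -0.3303; 0.1801 0.3782 0.9081; 0.4719 -0.8432 0.2576]
after S4 (compose_so3): [0.8730 0.4852 -0.0490; -0.1414 0.3481 0.9267; 0.4667 -0.8021 0.3725]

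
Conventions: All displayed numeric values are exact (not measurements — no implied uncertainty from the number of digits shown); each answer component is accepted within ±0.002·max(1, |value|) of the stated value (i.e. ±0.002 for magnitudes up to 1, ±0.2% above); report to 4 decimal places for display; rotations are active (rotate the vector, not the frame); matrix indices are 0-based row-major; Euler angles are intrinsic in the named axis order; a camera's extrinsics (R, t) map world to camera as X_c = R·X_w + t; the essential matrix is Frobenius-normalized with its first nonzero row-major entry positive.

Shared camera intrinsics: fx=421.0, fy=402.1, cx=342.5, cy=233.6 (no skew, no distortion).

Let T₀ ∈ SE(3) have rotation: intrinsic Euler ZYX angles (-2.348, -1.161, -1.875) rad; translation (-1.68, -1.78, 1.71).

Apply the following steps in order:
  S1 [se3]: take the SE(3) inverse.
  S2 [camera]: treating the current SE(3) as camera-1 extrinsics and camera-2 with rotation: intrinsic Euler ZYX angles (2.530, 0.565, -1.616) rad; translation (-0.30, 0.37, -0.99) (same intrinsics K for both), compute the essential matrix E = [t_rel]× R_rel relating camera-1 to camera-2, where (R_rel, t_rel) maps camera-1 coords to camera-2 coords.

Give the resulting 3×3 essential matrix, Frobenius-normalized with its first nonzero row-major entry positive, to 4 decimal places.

after S1 (invert_se3): R=[-0.2794 -0.2840 0.9172; -0.8272 -0.4138 -0.3801; 0.4875 -0.8649 -0.1193], t=(-2.5434, -1.4762, -0.5166)
after S2 (essential): [0.2036 -0.3820 -0.4708; -0.0921 0.5063 -0.1568; 0.0429 0.2629 -0.4801]

matrix = [0.2036 -0.3820 -0.4708; -0.0921 0.5063 -0.1568; 0.0429 0.2629 -0.4801]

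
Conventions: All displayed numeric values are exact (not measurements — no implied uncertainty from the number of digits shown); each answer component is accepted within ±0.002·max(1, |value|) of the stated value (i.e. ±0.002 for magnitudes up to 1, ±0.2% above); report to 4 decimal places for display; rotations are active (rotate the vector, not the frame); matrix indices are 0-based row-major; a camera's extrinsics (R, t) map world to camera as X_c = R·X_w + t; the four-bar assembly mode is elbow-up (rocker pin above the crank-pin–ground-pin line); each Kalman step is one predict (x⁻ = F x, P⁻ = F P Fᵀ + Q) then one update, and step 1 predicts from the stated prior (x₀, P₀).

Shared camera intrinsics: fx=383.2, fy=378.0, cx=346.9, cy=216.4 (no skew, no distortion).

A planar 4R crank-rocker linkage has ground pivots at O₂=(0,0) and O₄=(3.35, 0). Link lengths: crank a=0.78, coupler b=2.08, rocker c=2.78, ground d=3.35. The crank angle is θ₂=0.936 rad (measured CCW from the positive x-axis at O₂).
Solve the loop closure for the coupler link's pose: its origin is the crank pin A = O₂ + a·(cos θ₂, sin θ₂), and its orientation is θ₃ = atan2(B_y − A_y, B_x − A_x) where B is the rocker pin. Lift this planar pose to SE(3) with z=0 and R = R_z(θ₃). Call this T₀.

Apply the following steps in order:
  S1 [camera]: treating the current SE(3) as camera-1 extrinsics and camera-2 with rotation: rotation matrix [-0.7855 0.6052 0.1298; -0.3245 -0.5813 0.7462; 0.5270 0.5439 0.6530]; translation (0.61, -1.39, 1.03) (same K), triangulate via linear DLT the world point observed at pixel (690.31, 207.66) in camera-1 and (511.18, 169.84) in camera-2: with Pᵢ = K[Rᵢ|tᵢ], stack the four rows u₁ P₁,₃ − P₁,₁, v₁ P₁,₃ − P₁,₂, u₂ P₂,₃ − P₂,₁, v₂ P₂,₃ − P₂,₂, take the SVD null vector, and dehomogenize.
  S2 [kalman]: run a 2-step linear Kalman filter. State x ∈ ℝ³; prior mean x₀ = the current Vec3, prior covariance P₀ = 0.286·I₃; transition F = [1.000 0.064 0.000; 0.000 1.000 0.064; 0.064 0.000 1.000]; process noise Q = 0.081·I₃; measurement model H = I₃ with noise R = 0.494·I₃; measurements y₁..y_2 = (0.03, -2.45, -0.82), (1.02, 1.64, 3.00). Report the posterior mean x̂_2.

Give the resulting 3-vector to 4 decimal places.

result = (0.2855, -0.2287, 1.2956)

source (fourbar_fk): coupler pose = R=[0.6152 -0.7884 0.0000; 0.7884 0.6152 0.0000; 0.0000 0.0000 1.0000], t=(0.4626, 0.6281, 0.0000)
after S1 (triangulate): (-0.2513, -0.7361, 0.9912)
after S2 (kf_track): (0.2855, -0.2287, 1.2956)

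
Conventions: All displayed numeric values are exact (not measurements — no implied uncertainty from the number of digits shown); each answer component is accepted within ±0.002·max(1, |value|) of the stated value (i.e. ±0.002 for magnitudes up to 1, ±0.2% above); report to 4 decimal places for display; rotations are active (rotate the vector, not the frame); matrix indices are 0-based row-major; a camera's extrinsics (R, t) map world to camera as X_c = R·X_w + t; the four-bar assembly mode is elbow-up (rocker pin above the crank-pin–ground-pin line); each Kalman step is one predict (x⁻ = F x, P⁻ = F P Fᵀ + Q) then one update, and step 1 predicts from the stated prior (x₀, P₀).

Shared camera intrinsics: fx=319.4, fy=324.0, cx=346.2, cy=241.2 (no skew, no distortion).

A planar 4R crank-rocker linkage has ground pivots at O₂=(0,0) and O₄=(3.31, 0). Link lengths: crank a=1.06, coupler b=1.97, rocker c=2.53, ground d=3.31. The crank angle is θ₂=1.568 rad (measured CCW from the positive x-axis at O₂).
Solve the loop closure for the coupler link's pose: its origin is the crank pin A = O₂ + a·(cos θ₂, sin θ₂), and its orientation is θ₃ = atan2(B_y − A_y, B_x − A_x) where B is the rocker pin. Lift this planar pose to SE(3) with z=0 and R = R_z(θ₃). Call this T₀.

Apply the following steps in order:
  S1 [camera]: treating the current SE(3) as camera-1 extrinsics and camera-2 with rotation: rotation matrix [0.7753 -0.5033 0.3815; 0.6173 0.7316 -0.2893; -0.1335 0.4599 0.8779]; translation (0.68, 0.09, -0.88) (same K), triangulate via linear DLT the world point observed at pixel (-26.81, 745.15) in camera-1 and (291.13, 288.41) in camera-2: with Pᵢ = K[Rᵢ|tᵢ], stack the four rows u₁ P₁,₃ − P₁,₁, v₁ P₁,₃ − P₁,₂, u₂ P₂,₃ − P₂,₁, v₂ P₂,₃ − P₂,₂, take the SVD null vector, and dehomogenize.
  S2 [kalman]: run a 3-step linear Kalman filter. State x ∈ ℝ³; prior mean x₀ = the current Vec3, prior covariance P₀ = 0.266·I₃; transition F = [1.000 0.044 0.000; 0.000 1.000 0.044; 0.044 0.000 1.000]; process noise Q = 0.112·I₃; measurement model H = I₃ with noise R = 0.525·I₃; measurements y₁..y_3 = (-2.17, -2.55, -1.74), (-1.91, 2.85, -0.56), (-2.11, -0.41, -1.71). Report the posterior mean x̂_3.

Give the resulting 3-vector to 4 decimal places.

source (fourbar_fk): coupler pose = R=[0.8828 -0.4698 0.0000; 0.4698 0.8828 0.0000; 0.0000 0.0000 1.0000], t=(0.0030, 1.0600, 0.0000)
after S1 (triangulate): (-0.8245, 1.1390, 1.0789)
after S2 (kf_track): (-1.7855, 0.3429, -0.9084)

result = (-1.7855, 0.3429, -0.9084)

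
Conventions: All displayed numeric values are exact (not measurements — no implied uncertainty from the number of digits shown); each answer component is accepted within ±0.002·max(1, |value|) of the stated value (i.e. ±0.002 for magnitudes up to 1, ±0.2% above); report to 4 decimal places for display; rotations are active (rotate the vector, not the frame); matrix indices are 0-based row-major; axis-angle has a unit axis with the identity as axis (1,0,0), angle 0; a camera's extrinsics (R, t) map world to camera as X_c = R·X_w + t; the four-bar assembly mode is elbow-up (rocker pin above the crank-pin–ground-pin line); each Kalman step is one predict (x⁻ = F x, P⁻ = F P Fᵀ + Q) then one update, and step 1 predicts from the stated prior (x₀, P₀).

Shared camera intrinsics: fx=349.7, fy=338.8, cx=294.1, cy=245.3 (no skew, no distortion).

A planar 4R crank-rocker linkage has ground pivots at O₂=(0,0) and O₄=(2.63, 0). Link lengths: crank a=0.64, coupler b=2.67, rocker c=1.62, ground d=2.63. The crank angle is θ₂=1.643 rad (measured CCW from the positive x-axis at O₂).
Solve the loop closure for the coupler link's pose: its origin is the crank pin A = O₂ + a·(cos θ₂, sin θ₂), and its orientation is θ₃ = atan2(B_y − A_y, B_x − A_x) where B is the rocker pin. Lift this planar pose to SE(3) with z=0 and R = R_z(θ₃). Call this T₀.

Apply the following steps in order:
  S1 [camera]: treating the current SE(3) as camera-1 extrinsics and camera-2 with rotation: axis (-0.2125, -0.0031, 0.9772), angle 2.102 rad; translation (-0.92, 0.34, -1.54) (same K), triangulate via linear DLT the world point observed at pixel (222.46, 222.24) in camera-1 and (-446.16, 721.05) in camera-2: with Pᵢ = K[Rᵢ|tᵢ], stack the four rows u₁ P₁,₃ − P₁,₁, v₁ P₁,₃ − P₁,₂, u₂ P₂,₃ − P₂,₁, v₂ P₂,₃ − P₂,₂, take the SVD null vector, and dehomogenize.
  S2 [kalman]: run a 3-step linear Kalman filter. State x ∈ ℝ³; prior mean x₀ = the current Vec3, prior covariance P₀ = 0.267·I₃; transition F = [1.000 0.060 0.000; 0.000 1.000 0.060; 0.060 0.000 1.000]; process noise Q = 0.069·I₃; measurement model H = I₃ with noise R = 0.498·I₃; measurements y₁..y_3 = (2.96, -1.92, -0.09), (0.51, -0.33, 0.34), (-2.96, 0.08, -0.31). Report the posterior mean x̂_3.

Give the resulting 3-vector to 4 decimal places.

source (fourbar_fk): coupler pose = R=[0.9316 -0.3635 0.0000; 0.3635 0.9316 0.0000; 0.0000 0.0000 1.0000], t=(-0.0462, 0.6383, 0.0000)
after S1 (triangulate): (-0.5578, -0.5925, 1.7106)
after S2 (kf_track): (-0.5706, -0.5337, 0.4145)

result = (-0.5706, -0.5337, 0.4145)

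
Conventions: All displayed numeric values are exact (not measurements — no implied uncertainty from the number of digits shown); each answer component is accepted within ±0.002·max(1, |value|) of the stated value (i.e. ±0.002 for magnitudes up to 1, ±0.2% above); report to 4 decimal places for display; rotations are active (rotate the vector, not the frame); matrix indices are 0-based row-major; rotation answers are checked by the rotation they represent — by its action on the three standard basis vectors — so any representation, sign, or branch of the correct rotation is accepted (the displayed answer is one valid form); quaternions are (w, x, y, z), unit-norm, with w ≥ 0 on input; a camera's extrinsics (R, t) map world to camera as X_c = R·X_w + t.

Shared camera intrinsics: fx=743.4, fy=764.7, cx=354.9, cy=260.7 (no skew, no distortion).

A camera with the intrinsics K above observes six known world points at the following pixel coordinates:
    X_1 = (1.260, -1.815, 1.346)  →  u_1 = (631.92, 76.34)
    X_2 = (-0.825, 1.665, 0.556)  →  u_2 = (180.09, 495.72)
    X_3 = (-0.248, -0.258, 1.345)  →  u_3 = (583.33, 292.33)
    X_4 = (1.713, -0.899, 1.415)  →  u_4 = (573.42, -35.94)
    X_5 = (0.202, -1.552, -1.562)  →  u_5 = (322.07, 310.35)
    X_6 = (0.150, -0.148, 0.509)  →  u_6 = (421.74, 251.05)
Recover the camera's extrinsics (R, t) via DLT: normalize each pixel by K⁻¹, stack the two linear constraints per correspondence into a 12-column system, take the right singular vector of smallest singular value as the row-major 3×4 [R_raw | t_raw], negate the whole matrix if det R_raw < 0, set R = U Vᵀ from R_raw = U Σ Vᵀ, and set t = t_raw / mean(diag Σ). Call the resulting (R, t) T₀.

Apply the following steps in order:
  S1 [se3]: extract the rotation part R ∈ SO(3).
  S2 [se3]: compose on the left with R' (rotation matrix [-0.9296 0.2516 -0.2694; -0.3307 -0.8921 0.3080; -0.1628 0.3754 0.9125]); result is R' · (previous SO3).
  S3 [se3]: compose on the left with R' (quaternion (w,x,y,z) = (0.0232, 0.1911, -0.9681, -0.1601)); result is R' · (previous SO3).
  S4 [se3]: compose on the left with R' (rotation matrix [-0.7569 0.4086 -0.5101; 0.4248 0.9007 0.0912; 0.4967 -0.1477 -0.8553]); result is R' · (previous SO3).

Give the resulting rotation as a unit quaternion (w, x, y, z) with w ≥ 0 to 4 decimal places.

source (pnp_recover): camera pose = R=[-0.1421 -0.6419 0.7535; -0.9735 -0.0472 -0.2237; 0.1792 -0.7654 -0.6182], t=(-0.0800, 0.2000, 4.3701)
after S1 (rot_of_se3): [-0.1421 -0.6419 0.7535; -0.9735 -0.0472 -0.2237; 0.1792 -0.7654 -0.6182]
after S2 (compose_so3): [-0.1611 0.7910 -0.5902; 0.9706 0.0186 -0.2400; -0.1788 -0.6116 -0.7707]
after S3 (compose_so3): [-0.1838 -0.6742 0.7153; 0.8569 -0.4664 -0.2195; 0.4816 0.5726 0.6635]
after S4 (compose_so3): [0.2436 0.0276 -0.9695; 0.7376 -0.6543 0.1667; -0.6297 -0.7557 -0.1797]

rotation (quat) = (0.3200, -0.7207, -0.2655, 0.5547)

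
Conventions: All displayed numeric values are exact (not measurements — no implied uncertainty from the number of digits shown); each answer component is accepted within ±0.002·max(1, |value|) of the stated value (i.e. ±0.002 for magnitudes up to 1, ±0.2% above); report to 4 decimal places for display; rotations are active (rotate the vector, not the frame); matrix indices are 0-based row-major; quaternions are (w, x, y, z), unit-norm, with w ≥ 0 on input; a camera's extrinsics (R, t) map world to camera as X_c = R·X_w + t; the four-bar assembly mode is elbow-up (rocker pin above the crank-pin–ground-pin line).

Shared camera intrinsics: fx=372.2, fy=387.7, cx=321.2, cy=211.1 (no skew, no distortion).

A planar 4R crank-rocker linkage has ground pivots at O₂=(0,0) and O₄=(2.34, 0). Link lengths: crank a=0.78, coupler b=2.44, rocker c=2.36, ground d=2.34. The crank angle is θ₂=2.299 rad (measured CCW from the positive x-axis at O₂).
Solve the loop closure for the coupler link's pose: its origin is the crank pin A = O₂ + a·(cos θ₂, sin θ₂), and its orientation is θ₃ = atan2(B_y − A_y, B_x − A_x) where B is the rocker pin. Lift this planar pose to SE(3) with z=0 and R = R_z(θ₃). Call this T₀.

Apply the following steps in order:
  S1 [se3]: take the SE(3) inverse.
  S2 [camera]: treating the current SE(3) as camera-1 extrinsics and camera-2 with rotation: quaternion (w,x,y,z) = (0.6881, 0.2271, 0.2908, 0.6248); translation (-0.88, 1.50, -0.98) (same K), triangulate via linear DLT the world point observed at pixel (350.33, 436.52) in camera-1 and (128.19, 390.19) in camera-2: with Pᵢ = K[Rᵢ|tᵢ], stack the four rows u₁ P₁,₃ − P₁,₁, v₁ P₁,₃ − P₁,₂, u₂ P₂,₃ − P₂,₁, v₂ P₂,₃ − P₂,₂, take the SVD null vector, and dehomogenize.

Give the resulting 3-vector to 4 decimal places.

source (fourbar_fk): coupler pose = R=[0.7681 -0.6403 0.0000; 0.6403 0.7681 0.0000; 0.0000 0.0000 1.0000], t=(-0.5191, 0.5822, 0.0000)
after S1 (invert_se3): R=[0.7681 0.6403 0.0000; -0.6403 0.7681 0.0000; 0.0000 0.0000 1.0000], t=(0.0259, -0.7796, 0.0000)
after S2 (triangulate): (-1.0895, 1.4896, 1.8269)

result = (-1.0895, 1.4896, 1.8269)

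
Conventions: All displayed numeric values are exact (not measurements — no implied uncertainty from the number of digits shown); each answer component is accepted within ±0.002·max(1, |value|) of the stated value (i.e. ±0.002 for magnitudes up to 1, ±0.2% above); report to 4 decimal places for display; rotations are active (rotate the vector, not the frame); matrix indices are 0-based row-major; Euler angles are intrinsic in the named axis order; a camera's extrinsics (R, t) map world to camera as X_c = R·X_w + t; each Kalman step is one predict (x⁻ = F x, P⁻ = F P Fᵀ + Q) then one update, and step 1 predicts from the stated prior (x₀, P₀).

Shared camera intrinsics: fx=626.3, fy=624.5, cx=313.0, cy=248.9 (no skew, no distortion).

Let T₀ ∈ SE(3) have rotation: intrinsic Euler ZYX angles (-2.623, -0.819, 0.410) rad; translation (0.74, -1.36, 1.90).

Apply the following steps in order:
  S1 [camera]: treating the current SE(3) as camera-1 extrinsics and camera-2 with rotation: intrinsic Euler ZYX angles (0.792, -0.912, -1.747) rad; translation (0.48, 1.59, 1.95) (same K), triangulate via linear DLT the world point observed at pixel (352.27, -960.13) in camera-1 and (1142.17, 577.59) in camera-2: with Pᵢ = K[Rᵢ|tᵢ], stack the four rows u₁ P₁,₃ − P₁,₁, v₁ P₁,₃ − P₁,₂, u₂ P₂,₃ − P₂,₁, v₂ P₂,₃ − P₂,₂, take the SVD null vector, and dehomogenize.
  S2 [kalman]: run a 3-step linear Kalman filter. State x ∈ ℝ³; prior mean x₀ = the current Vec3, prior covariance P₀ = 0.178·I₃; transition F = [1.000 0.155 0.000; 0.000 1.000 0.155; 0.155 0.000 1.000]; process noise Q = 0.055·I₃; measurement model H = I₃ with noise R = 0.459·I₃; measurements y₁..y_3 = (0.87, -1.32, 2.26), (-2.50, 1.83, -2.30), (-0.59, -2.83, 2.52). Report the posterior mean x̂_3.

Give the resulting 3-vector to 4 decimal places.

result = (0.0332, -0.4774, -0.0505)

after S1 (triangulate): (1.4544, 1.4257, -1.9591)
after S2 (kf_track): (0.0332, -0.4774, -0.0505)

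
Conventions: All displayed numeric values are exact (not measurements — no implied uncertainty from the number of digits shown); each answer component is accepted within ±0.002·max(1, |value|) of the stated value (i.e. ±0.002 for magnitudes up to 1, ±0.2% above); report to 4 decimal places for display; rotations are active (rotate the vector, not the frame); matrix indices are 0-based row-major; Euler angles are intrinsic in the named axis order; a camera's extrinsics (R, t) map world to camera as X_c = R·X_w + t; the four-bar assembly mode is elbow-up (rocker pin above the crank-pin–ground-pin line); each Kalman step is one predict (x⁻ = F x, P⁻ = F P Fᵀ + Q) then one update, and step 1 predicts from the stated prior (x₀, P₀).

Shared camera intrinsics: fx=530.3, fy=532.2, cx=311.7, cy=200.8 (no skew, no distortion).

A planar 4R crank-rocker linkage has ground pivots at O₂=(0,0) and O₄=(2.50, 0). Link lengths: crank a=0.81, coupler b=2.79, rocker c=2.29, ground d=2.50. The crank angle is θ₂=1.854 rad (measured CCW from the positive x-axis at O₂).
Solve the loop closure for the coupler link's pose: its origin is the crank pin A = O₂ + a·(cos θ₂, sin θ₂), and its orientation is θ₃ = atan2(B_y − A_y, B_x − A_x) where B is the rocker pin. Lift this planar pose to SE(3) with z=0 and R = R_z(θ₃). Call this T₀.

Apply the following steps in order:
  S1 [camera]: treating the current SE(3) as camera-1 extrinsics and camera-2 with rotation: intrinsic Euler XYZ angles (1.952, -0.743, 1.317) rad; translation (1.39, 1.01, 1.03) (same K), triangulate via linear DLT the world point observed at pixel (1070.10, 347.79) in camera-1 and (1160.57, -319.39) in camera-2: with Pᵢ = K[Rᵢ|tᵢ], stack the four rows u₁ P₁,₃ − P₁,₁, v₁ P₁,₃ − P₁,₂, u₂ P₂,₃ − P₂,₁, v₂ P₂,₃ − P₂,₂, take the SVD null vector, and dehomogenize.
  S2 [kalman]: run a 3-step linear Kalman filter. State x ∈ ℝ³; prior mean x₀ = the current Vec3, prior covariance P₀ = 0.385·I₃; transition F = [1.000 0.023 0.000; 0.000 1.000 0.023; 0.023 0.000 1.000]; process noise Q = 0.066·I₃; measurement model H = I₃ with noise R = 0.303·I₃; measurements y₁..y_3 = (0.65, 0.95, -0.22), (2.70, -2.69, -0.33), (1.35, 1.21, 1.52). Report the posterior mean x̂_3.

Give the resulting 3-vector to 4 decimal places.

source (fourbar_fk): coupler pose = R=[0.8470 -0.5316 0.0000; 0.5316 0.8470 0.0000; 0.0000 0.0000 1.0000], t=(-0.2263, 0.7777, 0.0000)
after S1 (triangulate): (1.2962, -1.3674, 1.1177)
after S2 (kf_track): (1.5600, -0.2208, 0.6699)

result = (1.5600, -0.2208, 0.6699)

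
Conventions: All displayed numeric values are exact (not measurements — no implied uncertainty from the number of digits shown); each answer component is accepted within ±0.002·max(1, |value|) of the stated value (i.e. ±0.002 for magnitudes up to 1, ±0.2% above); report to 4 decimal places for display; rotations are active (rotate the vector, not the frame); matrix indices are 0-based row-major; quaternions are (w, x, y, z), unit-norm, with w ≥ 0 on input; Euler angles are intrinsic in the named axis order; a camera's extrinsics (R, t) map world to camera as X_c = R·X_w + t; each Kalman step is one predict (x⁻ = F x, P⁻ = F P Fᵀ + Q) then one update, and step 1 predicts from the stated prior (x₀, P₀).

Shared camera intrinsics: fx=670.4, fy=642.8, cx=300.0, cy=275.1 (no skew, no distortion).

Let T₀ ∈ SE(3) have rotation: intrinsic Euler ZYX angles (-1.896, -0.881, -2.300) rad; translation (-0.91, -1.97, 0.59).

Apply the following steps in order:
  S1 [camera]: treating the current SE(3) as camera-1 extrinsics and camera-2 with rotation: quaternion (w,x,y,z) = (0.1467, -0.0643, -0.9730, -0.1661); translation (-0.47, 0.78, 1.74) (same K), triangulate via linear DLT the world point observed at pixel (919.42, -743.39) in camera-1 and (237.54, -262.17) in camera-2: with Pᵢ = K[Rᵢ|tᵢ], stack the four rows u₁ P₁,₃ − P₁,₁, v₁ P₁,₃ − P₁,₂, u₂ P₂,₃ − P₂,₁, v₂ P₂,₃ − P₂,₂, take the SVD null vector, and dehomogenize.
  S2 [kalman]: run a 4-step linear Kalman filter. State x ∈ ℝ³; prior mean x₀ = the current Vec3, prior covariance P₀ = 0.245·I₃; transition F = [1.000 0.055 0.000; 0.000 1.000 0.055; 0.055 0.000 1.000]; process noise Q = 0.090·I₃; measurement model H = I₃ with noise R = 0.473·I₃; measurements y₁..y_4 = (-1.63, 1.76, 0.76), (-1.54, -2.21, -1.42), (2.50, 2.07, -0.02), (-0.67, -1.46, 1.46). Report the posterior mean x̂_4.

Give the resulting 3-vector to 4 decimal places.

after S1 (triangulate): (-0.7527, -1.6063, 0.1719)
after S2 (kf_track): (-0.1906, -0.4020, 0.3737)

result = (-0.1906, -0.4020, 0.3737)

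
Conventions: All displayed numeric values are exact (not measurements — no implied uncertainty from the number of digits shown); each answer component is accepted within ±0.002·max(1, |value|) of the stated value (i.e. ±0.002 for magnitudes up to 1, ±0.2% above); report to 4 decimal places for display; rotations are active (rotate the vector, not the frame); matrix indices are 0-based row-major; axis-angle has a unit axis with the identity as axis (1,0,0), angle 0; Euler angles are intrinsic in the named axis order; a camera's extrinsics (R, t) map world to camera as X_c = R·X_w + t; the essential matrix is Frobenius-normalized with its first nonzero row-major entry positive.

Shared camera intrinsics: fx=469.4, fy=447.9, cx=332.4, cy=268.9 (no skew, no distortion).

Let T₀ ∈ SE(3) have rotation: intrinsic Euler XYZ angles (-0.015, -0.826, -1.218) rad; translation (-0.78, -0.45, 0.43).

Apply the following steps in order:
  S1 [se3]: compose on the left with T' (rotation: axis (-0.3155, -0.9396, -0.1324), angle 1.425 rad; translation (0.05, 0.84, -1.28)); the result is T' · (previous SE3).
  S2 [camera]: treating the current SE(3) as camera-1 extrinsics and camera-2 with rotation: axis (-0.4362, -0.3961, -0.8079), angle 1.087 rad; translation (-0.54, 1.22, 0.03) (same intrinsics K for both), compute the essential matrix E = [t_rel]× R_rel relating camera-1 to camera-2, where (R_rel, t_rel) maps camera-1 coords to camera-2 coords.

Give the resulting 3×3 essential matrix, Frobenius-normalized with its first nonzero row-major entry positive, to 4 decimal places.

after S1 (compose_se3): R=[-0.5449 -0.3287 -0.7714; -0.7001 0.6846 0.2028; 0.4614 0.6506 -0.6032], t=(-0.6871, 0.5195, -1.8714)
after S2 (essential): [0.1830 -0.5283 0.1664; -0.6020 -0.0720 0.3627; 0.0951 -0.3660 0.1325]

matrix = [0.1830 -0.5283 0.1664; -0.6020 -0.0720 0.3627; 0.0951 -0.3660 0.1325]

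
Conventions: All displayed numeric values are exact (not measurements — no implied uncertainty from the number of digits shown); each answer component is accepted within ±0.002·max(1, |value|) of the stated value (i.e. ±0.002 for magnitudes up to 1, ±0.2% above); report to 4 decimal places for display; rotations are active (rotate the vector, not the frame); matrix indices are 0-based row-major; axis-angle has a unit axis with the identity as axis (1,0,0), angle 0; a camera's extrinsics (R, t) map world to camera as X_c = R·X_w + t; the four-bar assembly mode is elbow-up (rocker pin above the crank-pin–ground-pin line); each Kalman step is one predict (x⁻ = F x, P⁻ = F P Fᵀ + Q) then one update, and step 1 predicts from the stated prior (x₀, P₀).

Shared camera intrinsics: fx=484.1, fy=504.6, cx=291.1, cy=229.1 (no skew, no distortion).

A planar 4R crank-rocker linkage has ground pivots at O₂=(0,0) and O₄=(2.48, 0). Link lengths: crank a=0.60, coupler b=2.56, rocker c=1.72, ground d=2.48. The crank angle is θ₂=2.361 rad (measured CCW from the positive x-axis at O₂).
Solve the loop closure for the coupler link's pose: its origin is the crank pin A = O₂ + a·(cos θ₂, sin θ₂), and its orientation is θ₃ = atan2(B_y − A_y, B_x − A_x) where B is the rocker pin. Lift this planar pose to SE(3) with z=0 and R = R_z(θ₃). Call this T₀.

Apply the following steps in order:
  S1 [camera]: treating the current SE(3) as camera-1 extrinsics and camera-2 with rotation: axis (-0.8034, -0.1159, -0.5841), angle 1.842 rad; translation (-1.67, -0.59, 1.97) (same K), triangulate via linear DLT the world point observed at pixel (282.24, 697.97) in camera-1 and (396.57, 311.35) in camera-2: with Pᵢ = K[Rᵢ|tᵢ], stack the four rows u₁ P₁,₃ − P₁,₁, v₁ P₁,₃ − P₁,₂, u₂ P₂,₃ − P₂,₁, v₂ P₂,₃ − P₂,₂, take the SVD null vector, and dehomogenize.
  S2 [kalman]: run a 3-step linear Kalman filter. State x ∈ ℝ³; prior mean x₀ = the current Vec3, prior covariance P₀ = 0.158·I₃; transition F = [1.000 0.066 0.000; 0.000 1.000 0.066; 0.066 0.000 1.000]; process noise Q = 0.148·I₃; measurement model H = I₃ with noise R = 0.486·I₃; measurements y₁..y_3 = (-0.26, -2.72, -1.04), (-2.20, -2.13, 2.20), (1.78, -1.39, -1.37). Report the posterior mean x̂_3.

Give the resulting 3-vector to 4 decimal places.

result = (0.2910, -1.1600, 0.2035)

source (fourbar_fk): coupler pose = R=[0.8880 -0.4598 0.0000; 0.4598 0.8880 0.0000; 0.0000 0.0000 1.0000], t=(-0.4263, 0.4222, 0.0000)
after S1 (triangulate): (0.9732, 1.0288, 1.9192)
after S2 (kf_track): (0.2910, -1.1600, 0.2035)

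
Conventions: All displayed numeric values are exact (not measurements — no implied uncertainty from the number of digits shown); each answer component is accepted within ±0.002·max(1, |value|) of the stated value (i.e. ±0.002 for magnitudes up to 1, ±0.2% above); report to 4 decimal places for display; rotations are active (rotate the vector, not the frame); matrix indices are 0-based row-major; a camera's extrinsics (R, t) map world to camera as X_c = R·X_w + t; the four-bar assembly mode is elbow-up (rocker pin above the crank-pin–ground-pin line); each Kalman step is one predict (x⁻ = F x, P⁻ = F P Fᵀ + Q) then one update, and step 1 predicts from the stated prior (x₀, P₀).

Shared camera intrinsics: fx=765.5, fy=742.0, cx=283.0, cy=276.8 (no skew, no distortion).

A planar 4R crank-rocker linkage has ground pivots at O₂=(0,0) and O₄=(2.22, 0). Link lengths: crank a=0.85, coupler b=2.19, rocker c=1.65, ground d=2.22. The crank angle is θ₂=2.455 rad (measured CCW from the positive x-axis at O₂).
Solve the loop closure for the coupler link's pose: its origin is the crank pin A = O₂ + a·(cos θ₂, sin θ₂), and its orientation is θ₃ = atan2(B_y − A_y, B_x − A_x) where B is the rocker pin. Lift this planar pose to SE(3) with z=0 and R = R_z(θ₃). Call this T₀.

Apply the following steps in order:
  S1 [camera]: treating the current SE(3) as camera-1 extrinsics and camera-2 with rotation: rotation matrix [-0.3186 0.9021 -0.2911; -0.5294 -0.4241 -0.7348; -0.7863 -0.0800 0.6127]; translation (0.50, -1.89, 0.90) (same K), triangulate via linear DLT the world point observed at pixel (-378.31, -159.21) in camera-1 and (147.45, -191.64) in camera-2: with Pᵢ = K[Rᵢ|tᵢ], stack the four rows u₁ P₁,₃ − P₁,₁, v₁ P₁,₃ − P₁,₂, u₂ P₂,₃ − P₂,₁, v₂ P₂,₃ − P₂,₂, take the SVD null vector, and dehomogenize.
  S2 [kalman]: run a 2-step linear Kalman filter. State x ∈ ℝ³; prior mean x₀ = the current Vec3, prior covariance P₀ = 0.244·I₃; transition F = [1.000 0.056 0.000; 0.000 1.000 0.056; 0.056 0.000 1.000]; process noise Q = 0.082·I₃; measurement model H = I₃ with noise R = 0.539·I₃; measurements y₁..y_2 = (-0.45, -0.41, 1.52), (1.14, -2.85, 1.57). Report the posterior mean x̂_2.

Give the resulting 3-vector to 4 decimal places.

result = (-0.3486, -1.4010, 1.5555)

source (fourbar_fk): coupler pose = R=[0.9185 -0.3953 0.0000; 0.3953 0.9185 0.0000; 0.0000 0.0000 1.0000], t=(-0.6574, 0.5388, 0.0000)
after S1 (triangulate): (-1.3624, -1.0936, 1.7091)
after S2 (kf_track): (-0.3486, -1.4010, 1.5555)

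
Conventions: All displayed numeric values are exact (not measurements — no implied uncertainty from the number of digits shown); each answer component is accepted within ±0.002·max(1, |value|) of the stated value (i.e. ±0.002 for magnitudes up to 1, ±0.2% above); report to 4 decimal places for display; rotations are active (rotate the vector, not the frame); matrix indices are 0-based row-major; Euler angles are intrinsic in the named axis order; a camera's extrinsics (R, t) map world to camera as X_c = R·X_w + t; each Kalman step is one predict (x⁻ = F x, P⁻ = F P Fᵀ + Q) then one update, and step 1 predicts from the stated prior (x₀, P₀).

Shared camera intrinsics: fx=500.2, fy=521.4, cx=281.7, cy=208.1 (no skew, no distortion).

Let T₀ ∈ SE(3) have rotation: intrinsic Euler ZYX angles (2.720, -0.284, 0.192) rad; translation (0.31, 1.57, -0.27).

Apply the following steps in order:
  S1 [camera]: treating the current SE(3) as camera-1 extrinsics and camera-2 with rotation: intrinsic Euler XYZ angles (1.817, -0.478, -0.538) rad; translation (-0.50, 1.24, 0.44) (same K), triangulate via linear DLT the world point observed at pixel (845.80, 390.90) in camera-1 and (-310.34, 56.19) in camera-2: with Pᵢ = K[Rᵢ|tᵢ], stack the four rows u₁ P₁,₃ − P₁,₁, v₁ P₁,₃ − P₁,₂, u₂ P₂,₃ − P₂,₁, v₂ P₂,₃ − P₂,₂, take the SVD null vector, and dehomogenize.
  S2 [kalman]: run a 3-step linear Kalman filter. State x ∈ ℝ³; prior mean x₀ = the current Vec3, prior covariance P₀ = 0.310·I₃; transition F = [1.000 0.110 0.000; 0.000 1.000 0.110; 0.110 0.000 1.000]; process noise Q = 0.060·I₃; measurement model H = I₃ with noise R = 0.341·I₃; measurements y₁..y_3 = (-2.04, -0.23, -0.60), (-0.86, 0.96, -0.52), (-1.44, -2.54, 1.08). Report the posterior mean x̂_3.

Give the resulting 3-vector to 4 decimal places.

result = (-1.3350, -0.5290, 0.1919)

after S1 (triangulate): (-0.9824, 0.9283, 1.7257)
after S2 (kf_track): (-1.3350, -0.5290, 0.1919)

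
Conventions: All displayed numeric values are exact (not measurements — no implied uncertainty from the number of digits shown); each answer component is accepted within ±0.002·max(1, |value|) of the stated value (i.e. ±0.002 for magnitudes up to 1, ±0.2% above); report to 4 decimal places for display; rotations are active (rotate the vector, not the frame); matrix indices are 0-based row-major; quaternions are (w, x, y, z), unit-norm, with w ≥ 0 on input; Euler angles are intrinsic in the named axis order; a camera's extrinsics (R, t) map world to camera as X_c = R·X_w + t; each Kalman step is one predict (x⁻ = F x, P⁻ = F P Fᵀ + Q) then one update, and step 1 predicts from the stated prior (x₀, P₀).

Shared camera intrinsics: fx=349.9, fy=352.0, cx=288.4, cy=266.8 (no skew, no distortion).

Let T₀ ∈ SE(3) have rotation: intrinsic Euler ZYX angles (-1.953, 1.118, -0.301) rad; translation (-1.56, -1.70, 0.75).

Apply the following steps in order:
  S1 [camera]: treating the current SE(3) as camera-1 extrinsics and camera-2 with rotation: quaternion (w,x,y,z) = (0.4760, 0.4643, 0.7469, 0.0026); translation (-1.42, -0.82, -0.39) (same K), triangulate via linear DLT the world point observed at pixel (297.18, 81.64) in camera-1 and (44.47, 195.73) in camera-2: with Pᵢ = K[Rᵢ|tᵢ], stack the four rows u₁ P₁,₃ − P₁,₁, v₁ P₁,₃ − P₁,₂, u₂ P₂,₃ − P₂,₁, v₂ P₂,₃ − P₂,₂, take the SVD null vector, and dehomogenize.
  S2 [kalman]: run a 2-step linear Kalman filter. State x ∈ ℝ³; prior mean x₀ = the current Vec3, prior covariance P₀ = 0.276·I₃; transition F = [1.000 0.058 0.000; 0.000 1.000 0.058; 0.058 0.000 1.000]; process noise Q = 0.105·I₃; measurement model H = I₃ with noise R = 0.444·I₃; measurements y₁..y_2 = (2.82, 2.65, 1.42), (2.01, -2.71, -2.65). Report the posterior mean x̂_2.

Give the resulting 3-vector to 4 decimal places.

result = (1.2958, 0.0493, -1.0188)

after S1 (triangulate): (-1.0062, 1.3988, -0.9726)
after S2 (kf_track): (1.2958, 0.0493, -1.0188)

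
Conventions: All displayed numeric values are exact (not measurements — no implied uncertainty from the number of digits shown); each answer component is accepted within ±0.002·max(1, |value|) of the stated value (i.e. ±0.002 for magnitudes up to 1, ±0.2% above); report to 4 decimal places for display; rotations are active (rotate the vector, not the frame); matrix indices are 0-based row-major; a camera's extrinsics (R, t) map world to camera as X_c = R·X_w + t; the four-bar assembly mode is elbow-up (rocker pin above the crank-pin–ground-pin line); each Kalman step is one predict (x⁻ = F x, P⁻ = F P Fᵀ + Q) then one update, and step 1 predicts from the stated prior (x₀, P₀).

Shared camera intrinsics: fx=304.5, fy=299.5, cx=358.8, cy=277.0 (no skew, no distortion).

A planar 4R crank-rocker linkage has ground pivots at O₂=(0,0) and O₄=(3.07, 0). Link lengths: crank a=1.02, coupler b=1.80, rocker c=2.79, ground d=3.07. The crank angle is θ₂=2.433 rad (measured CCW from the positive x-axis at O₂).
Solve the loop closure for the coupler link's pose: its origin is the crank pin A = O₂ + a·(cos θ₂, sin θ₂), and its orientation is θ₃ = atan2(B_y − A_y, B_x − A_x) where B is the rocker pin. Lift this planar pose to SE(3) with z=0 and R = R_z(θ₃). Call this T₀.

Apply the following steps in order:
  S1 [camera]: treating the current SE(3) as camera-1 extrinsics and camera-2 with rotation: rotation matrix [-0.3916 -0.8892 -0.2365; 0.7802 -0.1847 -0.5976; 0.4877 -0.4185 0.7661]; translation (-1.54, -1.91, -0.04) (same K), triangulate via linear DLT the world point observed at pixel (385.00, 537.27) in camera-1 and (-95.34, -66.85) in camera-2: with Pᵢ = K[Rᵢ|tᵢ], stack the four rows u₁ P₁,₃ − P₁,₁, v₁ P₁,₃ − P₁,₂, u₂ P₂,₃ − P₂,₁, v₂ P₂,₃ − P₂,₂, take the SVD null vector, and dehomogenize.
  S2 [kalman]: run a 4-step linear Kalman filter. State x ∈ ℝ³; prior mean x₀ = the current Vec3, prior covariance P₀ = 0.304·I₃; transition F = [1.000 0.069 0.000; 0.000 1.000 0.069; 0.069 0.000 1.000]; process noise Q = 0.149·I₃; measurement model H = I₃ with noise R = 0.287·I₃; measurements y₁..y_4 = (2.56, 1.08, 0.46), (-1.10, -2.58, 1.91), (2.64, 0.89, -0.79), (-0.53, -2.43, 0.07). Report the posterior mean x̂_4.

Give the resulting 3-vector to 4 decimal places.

result = (0.4333, -1.2380, 0.2189)

source (fourbar_fk): coupler pose = R=[0.8596 -0.5109 0.0000; 0.5109 0.8596 0.0000; 0.0000 0.0000 1.0000], t=(-0.7745, 0.6638, 0.0000)
after S1 (triangulate): (1.2184, 0.2442, 1.7218)
after S2 (kf_track): (0.4333, -1.2380, 0.2189)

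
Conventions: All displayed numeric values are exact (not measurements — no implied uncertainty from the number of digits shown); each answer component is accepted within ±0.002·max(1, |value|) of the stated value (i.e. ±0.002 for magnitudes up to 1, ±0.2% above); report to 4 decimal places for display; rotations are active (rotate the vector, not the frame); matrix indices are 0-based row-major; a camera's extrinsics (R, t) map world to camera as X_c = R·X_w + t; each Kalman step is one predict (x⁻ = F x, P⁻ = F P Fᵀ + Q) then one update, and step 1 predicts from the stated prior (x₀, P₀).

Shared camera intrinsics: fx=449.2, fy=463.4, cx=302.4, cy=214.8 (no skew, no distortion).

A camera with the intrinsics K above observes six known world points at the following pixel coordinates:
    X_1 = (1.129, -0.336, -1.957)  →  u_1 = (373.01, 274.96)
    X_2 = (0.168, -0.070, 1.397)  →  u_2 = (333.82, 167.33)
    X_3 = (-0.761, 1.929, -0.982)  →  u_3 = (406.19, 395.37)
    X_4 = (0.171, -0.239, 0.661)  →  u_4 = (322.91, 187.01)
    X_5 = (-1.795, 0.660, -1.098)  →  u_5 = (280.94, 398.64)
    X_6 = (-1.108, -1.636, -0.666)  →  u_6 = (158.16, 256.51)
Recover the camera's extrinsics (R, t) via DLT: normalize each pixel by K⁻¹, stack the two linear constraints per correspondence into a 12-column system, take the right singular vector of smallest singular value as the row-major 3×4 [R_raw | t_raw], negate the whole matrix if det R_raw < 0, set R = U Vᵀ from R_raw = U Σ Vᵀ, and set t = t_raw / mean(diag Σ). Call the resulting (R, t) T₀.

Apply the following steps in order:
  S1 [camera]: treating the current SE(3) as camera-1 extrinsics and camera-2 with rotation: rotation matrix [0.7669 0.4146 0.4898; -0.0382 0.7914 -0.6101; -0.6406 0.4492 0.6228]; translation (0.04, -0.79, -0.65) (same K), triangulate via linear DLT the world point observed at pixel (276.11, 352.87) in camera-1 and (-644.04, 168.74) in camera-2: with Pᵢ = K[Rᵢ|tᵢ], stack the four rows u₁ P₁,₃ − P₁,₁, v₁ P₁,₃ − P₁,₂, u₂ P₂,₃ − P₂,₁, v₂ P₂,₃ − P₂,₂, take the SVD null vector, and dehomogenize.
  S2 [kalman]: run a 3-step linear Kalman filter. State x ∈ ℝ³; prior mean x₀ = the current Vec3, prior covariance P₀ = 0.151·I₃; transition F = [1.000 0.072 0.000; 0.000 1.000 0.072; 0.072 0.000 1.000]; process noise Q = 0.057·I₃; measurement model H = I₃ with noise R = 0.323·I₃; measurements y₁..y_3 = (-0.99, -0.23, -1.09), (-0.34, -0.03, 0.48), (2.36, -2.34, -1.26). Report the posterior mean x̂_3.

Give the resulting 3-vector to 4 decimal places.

source (pnp_recover): camera pose = R=[0.5834 0.8081 0.0814; -0.6398 0.5190 -0.5669; -0.5003 0.2786 0.8198], t=(0.3199, 0.2399, 5.7487)
after S1 (triangulate): (-1.9567, 0.5702, -0.3257)
after S2 (kf_track): (0.0670, -0.6911, -0.6925)

result = (0.0670, -0.6911, -0.6925)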